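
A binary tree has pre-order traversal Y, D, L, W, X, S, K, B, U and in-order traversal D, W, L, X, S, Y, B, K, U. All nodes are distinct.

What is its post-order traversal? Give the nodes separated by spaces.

W S X L D B U K Y

The first element of pre-order is the root; it splits in-order into left and right subtrees.
Root Y: left subtree has 5 nodes {D, W, L, X, S}, right has 3 {B, K, U}.
  Root D: left subtree has 0 nodes { }, right has 4 {W, L, X, S}.
    Root L: left subtree has 1 node {W}, right has 2 {X, S}.
      Root X: left subtree has 0 nodes { }, right has 1 {S}.
  Root K: left subtree has 1 node {B}, right has 1 {U}.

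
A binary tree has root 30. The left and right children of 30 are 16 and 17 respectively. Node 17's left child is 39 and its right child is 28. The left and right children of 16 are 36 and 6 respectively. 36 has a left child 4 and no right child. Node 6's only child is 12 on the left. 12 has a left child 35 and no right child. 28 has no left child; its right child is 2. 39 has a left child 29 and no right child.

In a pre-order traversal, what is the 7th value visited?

Pre-order visits the node, then its left subtree, then its right subtree.
Visit 30.
At 30: go left to 16.
  Visit 16.
  At 16: go left to 36.
    Visit 36.
    At 36: go left to 4.
      4 is a leaf — visit 4.
    At 36: no right child.
  At 16: go right to 6.
    Visit 6.
    At 6: go left to 12.
      Visit 12.
      At 12: go left to 35.
        35 is a leaf — visit 35.
      At 12: no right child.
    At 6: no right child.
At 30: go right to 17.
  Visit 17.
  At 17: go left to 39.
    Visit 39.
    At 39: go left to 29.
      29 is a leaf — visit 29.
    At 39: no right child.
  At 17: go right to 28.
    Visit 28.
    At 28: no left child.
    At 28: go right to 2.
      2 is a leaf — visit 2.
Full pre-order sequence: 30, 16, 36, 4, 6, 12, 35, 17, 39, 29, 28, 2.

35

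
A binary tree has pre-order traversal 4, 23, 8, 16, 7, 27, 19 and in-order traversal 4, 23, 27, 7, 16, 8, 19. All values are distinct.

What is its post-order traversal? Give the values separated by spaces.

27 7 16 19 8 23 4

The first element of pre-order is the root; it splits in-order into left and right subtrees.
Root 4: left subtree has 0 nodes { }, right has 6 {23, 27, 7, 16, 8, 19}.
  Root 23: left subtree has 0 nodes { }, right has 5 {27, 7, 16, 8, 19}.
    Root 8: left subtree has 3 nodes {27, 7, 16}, right has 1 {19}.
      Root 16: left subtree has 2 nodes {27, 7}, right has 0 { }.
        Root 7: left subtree has 1 node {27}, right has 0 { }.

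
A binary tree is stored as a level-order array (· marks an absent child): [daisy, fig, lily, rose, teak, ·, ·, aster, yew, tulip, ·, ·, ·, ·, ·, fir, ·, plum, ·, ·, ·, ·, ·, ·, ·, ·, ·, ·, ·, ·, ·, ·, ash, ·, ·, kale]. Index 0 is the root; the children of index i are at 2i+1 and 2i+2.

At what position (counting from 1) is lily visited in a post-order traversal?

11

Post-order visits the left subtree, then the right subtree, then the node.
At daisy: go left to fig.
  At fig: go left to rose.
    At rose: go left to aster.
      At aster: go left to fir.
        At fir: no left child.
        At fir: go right to ash.
          ash is a leaf — visit ash.
        Visit fir.
      At aster: no right child.
      Visit aster.
    At rose: go right to yew.
      At yew: go left to plum.
        At plum: go left to kale.
          kale is a leaf — visit kale.
        At plum: no right child.
        Visit plum.
      At yew: no right child.
      Visit yew.
    Visit rose.
  At fig: go right to teak.
    At teak: go left to tulip.
      tulip is a leaf — visit tulip.
    At teak: no right child.
    Visit teak.
  Visit fig.
At daisy: go right to lily.
  lily is a leaf — visit lily.
Visit daisy.
Full post-order sequence: ash, fir, aster, kale, plum, yew, rose, tulip, teak, fig, lily, daisy.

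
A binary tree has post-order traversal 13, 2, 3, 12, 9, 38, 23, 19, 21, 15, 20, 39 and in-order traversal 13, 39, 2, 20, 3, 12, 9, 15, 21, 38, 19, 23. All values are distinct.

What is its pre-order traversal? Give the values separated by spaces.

The last element of post-order is the root; it splits in-order into left and right subtrees.
Root 39: left subtree has 1 node {13}, right has 10 {2, 20, 3, 12, 9, 15, 21, 38, 19, 23}.
  Root 20: left subtree has 1 node {2}, right has 8 {3, 12, 9, 15, 21, 38, 19, 23}.
    Root 15: left subtree has 3 nodes {3, 12, 9}, right has 4 {21, 38, 19, 23}.
      Root 9: left subtree has 2 nodes {3, 12}, right has 0 { }.
        Root 12: left subtree has 1 node {3}, right has 0 { }.
      Root 21: left subtree has 0 nodes { }, right has 3 {38, 19, 23}.
        Root 19: left subtree has 1 node {38}, right has 1 {23}.

39 13 20 2 15 9 12 3 21 19 38 23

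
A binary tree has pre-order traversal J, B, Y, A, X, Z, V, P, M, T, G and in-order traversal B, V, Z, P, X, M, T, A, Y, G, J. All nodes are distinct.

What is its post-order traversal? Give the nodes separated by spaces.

The first element of pre-order is the root; it splits in-order into left and right subtrees.
Root J: left subtree has 10 nodes {B, V, Z, P, X, M, T, A, Y, G}, right has 0 { }.
  Root B: left subtree has 0 nodes { }, right has 9 {V, Z, P, X, M, T, A, Y, G}.
    Root Y: left subtree has 7 nodes {V, Z, P, X, M, T, A}, right has 1 {G}.
      Root A: left subtree has 6 nodes {V, Z, P, X, M, T}, right has 0 { }.
        Root X: left subtree has 3 nodes {V, Z, P}, right has 2 {M, T}.
          Root Z: left subtree has 1 node {V}, right has 1 {P}.
          Root M: left subtree has 0 nodes { }, right has 1 {T}.

V P Z T M X A G Y B J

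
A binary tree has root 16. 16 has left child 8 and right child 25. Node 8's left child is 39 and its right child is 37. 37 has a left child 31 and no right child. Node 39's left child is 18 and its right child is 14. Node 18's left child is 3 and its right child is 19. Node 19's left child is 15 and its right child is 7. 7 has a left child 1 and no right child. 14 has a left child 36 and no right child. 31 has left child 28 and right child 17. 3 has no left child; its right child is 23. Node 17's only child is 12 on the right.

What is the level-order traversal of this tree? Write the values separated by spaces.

16 8 25 39 37 18 14 31 3 19 36 28 17 23 15 7 12 1

Level-order visits nodes level by level from the root, left to right within each level.
Level 0: 16
Level 1: 8, 25
Level 2: 39, 37
Level 3: 18, 14, 31
Level 4: 3, 19, 36, 28, 17
Level 5: 23, 15, 7, 12
Level 6: 1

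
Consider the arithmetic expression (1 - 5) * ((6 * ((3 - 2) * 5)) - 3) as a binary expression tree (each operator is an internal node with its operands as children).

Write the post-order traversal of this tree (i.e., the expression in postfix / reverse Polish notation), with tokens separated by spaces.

Post-order on an expression tree gives postfix notation: for each operator, emit left operand, right operand, then the operator.

1 5 - 6 3 2 - 5 * * 3 - *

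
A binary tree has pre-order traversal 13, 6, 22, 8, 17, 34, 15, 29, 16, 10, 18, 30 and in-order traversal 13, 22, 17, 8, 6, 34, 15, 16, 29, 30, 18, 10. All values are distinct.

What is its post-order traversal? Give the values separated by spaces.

The first element of pre-order is the root; it splits in-order into left and right subtrees.
Root 13: left subtree has 0 nodes { }, right has 11 {22, 17, 8, 6, 34, 15, 16, 29, 30, 18, 10}.
  Root 6: left subtree has 3 nodes {22, 17, 8}, right has 7 {34, 15, 16, 29, 30, 18, 10}.
    Root 22: left subtree has 0 nodes { }, right has 2 {17, 8}.
      Root 8: left subtree has 1 node {17}, right has 0 { }.
    Root 34: left subtree has 0 nodes { }, right has 6 {15, 16, 29, 30, 18, 10}.
      Root 15: left subtree has 0 nodes { }, right has 5 {16, 29, 30, 18, 10}.
        Root 29: left subtree has 1 node {16}, right has 3 {30, 18, 10}.
          Root 10: left subtree has 2 nodes {30, 18}, right has 0 { }.
            Root 18: left subtree has 1 node {30}, right has 0 { }.

17 8 22 16 30 18 10 29 15 34 6 13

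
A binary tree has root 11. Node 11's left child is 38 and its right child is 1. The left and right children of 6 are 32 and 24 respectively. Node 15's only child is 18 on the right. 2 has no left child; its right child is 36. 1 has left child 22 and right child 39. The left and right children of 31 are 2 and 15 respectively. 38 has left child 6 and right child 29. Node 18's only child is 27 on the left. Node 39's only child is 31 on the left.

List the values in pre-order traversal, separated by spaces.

11 38 6 32 24 29 1 22 39 31 2 36 15 18 27

Pre-order visits the node, then its left subtree, then its right subtree.
Visit 11.
At 11: go left to 38.
  Visit 38.
  At 38: go left to 6.
    Visit 6.
    At 6: go left to 32.
      32 is a leaf — visit 32.
    At 6: go right to 24.
      24 is a leaf — visit 24.
  At 38: go right to 29.
    29 is a leaf — visit 29.
At 11: go right to 1.
  Visit 1.
  At 1: go left to 22.
    22 is a leaf — visit 22.
  At 1: go right to 39.
    Visit 39.
    At 39: go left to 31.
      Visit 31.
      At 31: go left to 2.
        Visit 2.
        At 2: no left child.
        At 2: go right to 36.
          36 is a leaf — visit 36.
      At 31: go right to 15.
        Visit 15.
        At 15: no left child.
        At 15: go right to 18.
          Visit 18.
          At 18: go left to 27.
            27 is a leaf — visit 27.
          At 18: no right child.
    At 39: no right child.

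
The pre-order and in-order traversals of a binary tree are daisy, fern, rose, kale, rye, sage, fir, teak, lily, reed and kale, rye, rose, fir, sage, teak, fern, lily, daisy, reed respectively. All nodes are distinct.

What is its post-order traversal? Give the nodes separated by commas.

rye, kale, fir, teak, sage, rose, lily, fern, reed, daisy

The first element of pre-order is the root; it splits in-order into left and right subtrees.
Root daisy: left subtree has 8 nodes {kale, rye, rose, fir, sage, teak, fern, lily}, right has 1 {reed}.
  Root fern: left subtree has 6 nodes {kale, rye, rose, fir, sage, teak}, right has 1 {lily}.
    Root rose: left subtree has 2 nodes {kale, rye}, right has 3 {fir, sage, teak}.
      Root kale: left subtree has 0 nodes { }, right has 1 {rye}.
      Root sage: left subtree has 1 node {fir}, right has 1 {teak}.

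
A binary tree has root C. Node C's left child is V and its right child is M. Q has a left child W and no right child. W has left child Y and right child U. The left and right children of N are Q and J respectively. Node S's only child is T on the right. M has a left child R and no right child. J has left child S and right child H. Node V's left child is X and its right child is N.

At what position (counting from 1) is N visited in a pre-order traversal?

Pre-order visits the node, then its left subtree, then its right subtree.
Visit C.
At C: go left to V.
  Visit V.
  At V: go left to X.
    X is a leaf — visit X.
  At V: go right to N.
    Visit N.
    At N: go left to Q.
      Visit Q.
      At Q: go left to W.
        Visit W.
        At W: go left to Y.
          Y is a leaf — visit Y.
        At W: go right to U.
          U is a leaf — visit U.
      At Q: no right child.
    At N: go right to J.
      Visit J.
      At J: go left to S.
        Visit S.
        At S: no left child.
        At S: go right to T.
          T is a leaf — visit T.
      At J: go right to H.
        H is a leaf — visit H.
At C: go right to M.
  Visit M.
  At M: go left to R.
    R is a leaf — visit R.
  At M: no right child.
Full pre-order sequence: C, V, X, N, Q, W, Y, U, J, S, T, H, M, R.

4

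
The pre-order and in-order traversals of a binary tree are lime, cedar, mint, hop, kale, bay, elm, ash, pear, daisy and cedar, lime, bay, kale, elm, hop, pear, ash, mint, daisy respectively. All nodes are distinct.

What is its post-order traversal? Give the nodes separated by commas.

cedar, bay, elm, kale, pear, ash, hop, daisy, mint, lime

The first element of pre-order is the root; it splits in-order into left and right subtrees.
Root lime: left subtree has 1 node {cedar}, right has 8 {bay, kale, elm, hop, pear, ash, mint, daisy}.
  Root mint: left subtree has 6 nodes {bay, kale, elm, hop, pear, ash}, right has 1 {daisy}.
    Root hop: left subtree has 3 nodes {bay, kale, elm}, right has 2 {pear, ash}.
      Root kale: left subtree has 1 node {bay}, right has 1 {elm}.
      Root ash: left subtree has 1 node {pear}, right has 0 { }.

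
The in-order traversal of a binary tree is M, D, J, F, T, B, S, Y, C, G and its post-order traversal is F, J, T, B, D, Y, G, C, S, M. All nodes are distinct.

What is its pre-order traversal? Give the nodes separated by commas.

The last element of post-order is the root; it splits in-order into left and right subtrees.
Root M: left subtree has 0 nodes { }, right has 9 {D, J, F, T, B, S, Y, C, G}.
  Root S: left subtree has 5 nodes {D, J, F, T, B}, right has 3 {Y, C, G}.
    Root D: left subtree has 0 nodes { }, right has 4 {J, F, T, B}.
      Root B: left subtree has 3 nodes {J, F, T}, right has 0 { }.
        Root T: left subtree has 2 nodes {J, F}, right has 0 { }.
          Root J: left subtree has 0 nodes { }, right has 1 {F}.
    Root C: left subtree has 1 node {Y}, right has 1 {G}.

M, S, D, B, T, J, F, C, Y, G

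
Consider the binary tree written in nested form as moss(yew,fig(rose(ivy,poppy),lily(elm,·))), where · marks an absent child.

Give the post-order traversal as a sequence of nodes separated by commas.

yew, ivy, poppy, rose, elm, lily, fig, moss

Post-order visits the left subtree, then the right subtree, then the node.
At moss: go left to yew.
  yew is a leaf — visit yew.
At moss: go right to fig.
  At fig: go left to rose.
    At rose: go left to ivy.
      ivy is a leaf — visit ivy.
    At rose: go right to poppy.
      poppy is a leaf — visit poppy.
    Visit rose.
  At fig: go right to lily.
    At lily: go left to elm.
      elm is a leaf — visit elm.
    At lily: no right child.
    Visit lily.
  Visit fig.
Visit moss.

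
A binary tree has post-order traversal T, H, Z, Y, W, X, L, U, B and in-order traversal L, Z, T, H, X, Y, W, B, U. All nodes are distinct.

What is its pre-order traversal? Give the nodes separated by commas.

The last element of post-order is the root; it splits in-order into left and right subtrees.
Root B: left subtree has 7 nodes {L, Z, T, H, X, Y, W}, right has 1 {U}.
  Root L: left subtree has 0 nodes { }, right has 6 {Z, T, H, X, Y, W}.
    Root X: left subtree has 3 nodes {Z, T, H}, right has 2 {Y, W}.
      Root Z: left subtree has 0 nodes { }, right has 2 {T, H}.
        Root H: left subtree has 1 node {T}, right has 0 { }.
      Root W: left subtree has 1 node {Y}, right has 0 { }.

B, L, X, Z, H, T, W, Y, U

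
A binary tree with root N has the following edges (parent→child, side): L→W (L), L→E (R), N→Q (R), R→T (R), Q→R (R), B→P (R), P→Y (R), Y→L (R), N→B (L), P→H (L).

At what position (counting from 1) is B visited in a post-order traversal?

Post-order visits the left subtree, then the right subtree, then the node.
At N: go left to B.
  At B: no left child.
  At B: go right to P.
    At P: go left to H.
      H is a leaf — visit H.
    At P: go right to Y.
      At Y: no left child.
      At Y: go right to L.
        At L: go left to W.
          W is a leaf — visit W.
        At L: go right to E.
          E is a leaf — visit E.
        Visit L.
      Visit Y.
    Visit P.
  Visit B.
At N: go right to Q.
  At Q: no left child.
  At Q: go right to R.
    At R: no left child.
    At R: go right to T.
      T is a leaf — visit T.
    Visit R.
  Visit Q.
Visit N.
Full post-order sequence: H, W, E, L, Y, P, B, T, R, Q, N.

7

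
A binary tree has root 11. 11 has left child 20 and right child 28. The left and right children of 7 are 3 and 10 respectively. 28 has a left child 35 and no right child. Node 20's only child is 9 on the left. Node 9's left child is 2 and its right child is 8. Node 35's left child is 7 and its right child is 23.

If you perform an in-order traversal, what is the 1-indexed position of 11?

In-order visits the left subtree, then the node, then the right subtree.
At 11: go left to 20.
  At 20: go left to 9.
    At 9: go left to 2.
      2 is a leaf — visit 2.
    Visit 9.
    At 9: go right to 8.
      8 is a leaf — visit 8.
  Visit 20.
  At 20: no right child.
Visit 11.
At 11: go right to 28.
  At 28: go left to 35.
    At 35: go left to 7.
      At 7: go left to 3.
        3 is a leaf — visit 3.
      Visit 7.
      At 7: go right to 10.
        10 is a leaf — visit 10.
    Visit 35.
    At 35: go right to 23.
      23 is a leaf — visit 23.
  Visit 28.
  At 28: no right child.
Full in-order sequence: 2, 9, 8, 20, 11, 3, 7, 10, 35, 23, 28.

5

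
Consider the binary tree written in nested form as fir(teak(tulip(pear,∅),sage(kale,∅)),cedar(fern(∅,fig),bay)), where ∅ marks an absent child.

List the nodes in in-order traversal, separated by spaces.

pear tulip teak kale sage fir fern fig cedar bay

In-order visits the left subtree, then the node, then the right subtree.
At fir: go left to teak.
  At teak: go left to tulip.
    At tulip: go left to pear.
      pear is a leaf — visit pear.
    Visit tulip.
    At tulip: no right child.
  Visit teak.
  At teak: go right to sage.
    At sage: go left to kale.
      kale is a leaf — visit kale.
    Visit sage.
    At sage: no right child.
Visit fir.
At fir: go right to cedar.
  At cedar: go left to fern.
    At fern: no left child.
    Visit fern.
    At fern: go right to fig.
      fig is a leaf — visit fig.
  Visit cedar.
  At cedar: go right to bay.
    bay is a leaf — visit bay.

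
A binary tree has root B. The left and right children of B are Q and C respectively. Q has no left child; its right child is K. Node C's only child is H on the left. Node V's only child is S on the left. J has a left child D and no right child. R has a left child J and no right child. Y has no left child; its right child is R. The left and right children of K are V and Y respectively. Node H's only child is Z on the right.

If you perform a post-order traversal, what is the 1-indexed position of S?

1

Post-order visits the left subtree, then the right subtree, then the node.
At B: go left to Q.
  At Q: no left child.
  At Q: go right to K.
    At K: go left to V.
      At V: go left to S.
        S is a leaf — visit S.
      At V: no right child.
      Visit V.
    At K: go right to Y.
      At Y: no left child.
      At Y: go right to R.
        At R: go left to J.
          At J: go left to D.
            D is a leaf — visit D.
          At J: no right child.
          Visit J.
        At R: no right child.
        Visit R.
      Visit Y.
    Visit K.
  Visit Q.
At B: go right to C.
  At C: go left to H.
    At H: no left child.
    At H: go right to Z.
      Z is a leaf — visit Z.
    Visit H.
  At C: no right child.
  Visit C.
Visit B.
Full post-order sequence: S, V, D, J, R, Y, K, Q, Z, H, C, B.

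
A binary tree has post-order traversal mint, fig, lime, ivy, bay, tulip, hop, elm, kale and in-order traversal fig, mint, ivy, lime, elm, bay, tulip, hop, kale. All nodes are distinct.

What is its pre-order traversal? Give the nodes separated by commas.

kale, elm, ivy, fig, mint, lime, hop, tulip, bay

The last element of post-order is the root; it splits in-order into left and right subtrees.
Root kale: left subtree has 8 nodes {fig, mint, ivy, lime, elm, bay, tulip, hop}, right has 0 { }.
  Root elm: left subtree has 4 nodes {fig, mint, ivy, lime}, right has 3 {bay, tulip, hop}.
    Root ivy: left subtree has 2 nodes {fig, mint}, right has 1 {lime}.
      Root fig: left subtree has 0 nodes { }, right has 1 {mint}.
    Root hop: left subtree has 2 nodes {bay, tulip}, right has 0 { }.
      Root tulip: left subtree has 1 node {bay}, right has 0 { }.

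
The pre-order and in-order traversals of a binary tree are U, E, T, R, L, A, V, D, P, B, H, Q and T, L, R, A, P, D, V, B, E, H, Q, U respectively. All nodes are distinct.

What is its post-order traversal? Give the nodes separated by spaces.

The first element of pre-order is the root; it splits in-order into left and right subtrees.
Root U: left subtree has 11 nodes {T, L, R, A, P, D, V, B, E, H, Q}, right has 0 { }.
  Root E: left subtree has 8 nodes {T, L, R, A, P, D, V, B}, right has 2 {H, Q}.
    Root T: left subtree has 0 nodes { }, right has 7 {L, R, A, P, D, V, B}.
      Root R: left subtree has 1 node {L}, right has 5 {A, P, D, V, B}.
        Root A: left subtree has 0 nodes { }, right has 4 {P, D, V, B}.
          Root V: left subtree has 2 nodes {P, D}, right has 1 {B}.
            Root D: left subtree has 1 node {P}, right has 0 { }.
    Root H: left subtree has 0 nodes { }, right has 1 {Q}.

L P D B V A R T Q H E U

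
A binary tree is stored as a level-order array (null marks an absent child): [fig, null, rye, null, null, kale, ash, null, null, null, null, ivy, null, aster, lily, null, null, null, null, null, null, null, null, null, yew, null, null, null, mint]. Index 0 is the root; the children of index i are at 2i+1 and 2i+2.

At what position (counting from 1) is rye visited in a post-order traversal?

Post-order visits the left subtree, then the right subtree, then the node.
At fig: no left child.
At fig: go right to rye.
  At rye: go left to kale.
    At kale: go left to ivy.
      At ivy: no left child.
      At ivy: go right to yew.
        yew is a leaf — visit yew.
      Visit ivy.
    At kale: no right child.
    Visit kale.
  At rye: go right to ash.
    At ash: go left to aster.
      At aster: no left child.
      At aster: go right to mint.
        mint is a leaf — visit mint.
      Visit aster.
    At ash: go right to lily.
      lily is a leaf — visit lily.
    Visit ash.
  Visit rye.
Visit fig.
Full post-order sequence: yew, ivy, kale, mint, aster, lily, ash, rye, fig.

8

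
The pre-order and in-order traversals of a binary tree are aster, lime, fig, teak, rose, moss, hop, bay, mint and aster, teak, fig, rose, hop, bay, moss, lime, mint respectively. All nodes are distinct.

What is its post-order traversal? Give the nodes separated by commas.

The first element of pre-order is the root; it splits in-order into left and right subtrees.
Root aster: left subtree has 0 nodes { }, right has 8 {teak, fig, rose, hop, bay, moss, lime, mint}.
  Root lime: left subtree has 6 nodes {teak, fig, rose, hop, bay, moss}, right has 1 {mint}.
    Root fig: left subtree has 1 node {teak}, right has 4 {rose, hop, bay, moss}.
      Root rose: left subtree has 0 nodes { }, right has 3 {hop, bay, moss}.
        Root moss: left subtree has 2 nodes {hop, bay}, right has 0 { }.
          Root hop: left subtree has 0 nodes { }, right has 1 {bay}.

teak, bay, hop, moss, rose, fig, mint, lime, aster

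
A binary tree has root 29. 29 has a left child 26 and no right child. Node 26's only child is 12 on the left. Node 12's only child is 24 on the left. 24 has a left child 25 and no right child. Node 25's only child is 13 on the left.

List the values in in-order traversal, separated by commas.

In-order visits the left subtree, then the node, then the right subtree.
At 29: go left to 26.
  At 26: go left to 12.
    At 12: go left to 24.
      At 24: go left to 25.
        At 25: go left to 13.
          13 is a leaf — visit 13.
        Visit 25.
        At 25: no right child.
      Visit 24.
      At 24: no right child.
    Visit 12.
    At 12: no right child.
  Visit 26.
  At 26: no right child.
Visit 29.
At 29: no right child.

13, 25, 24, 12, 26, 29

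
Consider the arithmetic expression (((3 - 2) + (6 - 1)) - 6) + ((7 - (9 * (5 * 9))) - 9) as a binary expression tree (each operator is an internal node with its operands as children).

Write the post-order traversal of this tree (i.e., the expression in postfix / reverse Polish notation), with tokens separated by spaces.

3 2 - 6 1 - + 6 - 7 9 5 9 * * - 9 - +

Post-order on an expression tree gives postfix notation: for each operator, emit left operand, right operand, then the operator.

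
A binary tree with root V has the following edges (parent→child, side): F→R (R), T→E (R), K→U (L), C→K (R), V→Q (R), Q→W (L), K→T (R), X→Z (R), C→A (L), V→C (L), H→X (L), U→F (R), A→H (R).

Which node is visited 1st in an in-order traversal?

In-order visits the left subtree, then the node, then the right subtree.
At V: go left to C.
  At C: go left to A.
    At A: no left child.
    Visit A.
    At A: go right to H.
      At H: go left to X.
        At X: no left child.
        Visit X.
        At X: go right to Z.
          Z is a leaf — visit Z.
      Visit H.
      At H: no right child.
  Visit C.
  At C: go right to K.
    At K: go left to U.
      At U: no left child.
      Visit U.
      At U: go right to F.
        At F: no left child.
        Visit F.
        At F: go right to R.
          R is a leaf — visit R.
    Visit K.
    At K: go right to T.
      At T: no left child.
      Visit T.
      At T: go right to E.
        E is a leaf — visit E.
Visit V.
At V: go right to Q.
  At Q: go left to W.
    W is a leaf — visit W.
  Visit Q.
  At Q: no right child.
Full in-order sequence: A, X, Z, H, C, U, F, R, K, T, E, V, W, Q.

A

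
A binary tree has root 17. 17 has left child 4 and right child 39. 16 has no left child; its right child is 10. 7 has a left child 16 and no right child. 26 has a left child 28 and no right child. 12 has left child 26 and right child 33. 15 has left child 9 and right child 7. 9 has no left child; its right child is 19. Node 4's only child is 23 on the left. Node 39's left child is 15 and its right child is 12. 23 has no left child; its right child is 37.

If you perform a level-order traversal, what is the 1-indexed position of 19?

Level-order visits nodes level by level from the root, left to right within each level.
Level 0: 17
Level 1: 4, 39
Level 2: 23, 15, 12
Level 3: 37, 9, 7, 26, 33
Level 4: 19, 16, 28
Level 5: 10
Full level-order sequence: 17, 4, 39, 23, 15, 12, 37, 9, 7, 26, 33, 19, 16, 28, 10.

12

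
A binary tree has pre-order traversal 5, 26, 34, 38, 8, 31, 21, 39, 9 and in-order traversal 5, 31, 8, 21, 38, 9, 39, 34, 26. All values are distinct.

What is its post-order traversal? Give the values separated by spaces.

31 21 8 9 39 38 34 26 5

The first element of pre-order is the root; it splits in-order into left and right subtrees.
Root 5: left subtree has 0 nodes { }, right has 8 {31, 8, 21, 38, 9, 39, 34, 26}.
  Root 26: left subtree has 7 nodes {31, 8, 21, 38, 9, 39, 34}, right has 0 { }.
    Root 34: left subtree has 6 nodes {31, 8, 21, 38, 9, 39}, right has 0 { }.
      Root 38: left subtree has 3 nodes {31, 8, 21}, right has 2 {9, 39}.
        Root 8: left subtree has 1 node {31}, right has 1 {21}.
        Root 39: left subtree has 1 node {9}, right has 0 { }.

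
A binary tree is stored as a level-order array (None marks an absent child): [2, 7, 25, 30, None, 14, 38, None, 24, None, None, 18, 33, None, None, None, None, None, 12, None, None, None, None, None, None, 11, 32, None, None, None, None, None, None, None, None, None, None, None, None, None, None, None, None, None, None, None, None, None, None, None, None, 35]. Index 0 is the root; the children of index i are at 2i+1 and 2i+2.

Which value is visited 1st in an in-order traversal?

In-order visits the left subtree, then the node, then the right subtree.
At 2: go left to 7.
  At 7: go left to 30.
    At 30: no left child.
    Visit 30.
    At 30: go right to 24.
      At 24: no left child.
      Visit 24.
      At 24: go right to 12.
        12 is a leaf — visit 12.
  Visit 7.
  At 7: no right child.
Visit 2.
At 2: go right to 25.
  At 25: go left to 14.
    At 14: go left to 18.
      18 is a leaf — visit 18.
    Visit 14.
    At 14: go right to 33.
      At 33: go left to 11.
        At 11: go left to 35.
          35 is a leaf — visit 35.
        Visit 11.
        At 11: no right child.
      Visit 33.
      At 33: go right to 32.
        32 is a leaf — visit 32.
  Visit 25.
  At 25: go right to 38.
    38 is a leaf — visit 38.
Full in-order sequence: 30, 24, 12, 7, 2, 18, 14, 35, 11, 33, 32, 25, 38.

30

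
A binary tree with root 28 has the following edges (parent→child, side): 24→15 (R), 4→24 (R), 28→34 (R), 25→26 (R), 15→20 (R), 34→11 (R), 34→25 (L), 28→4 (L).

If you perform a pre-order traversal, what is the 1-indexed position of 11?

9

Pre-order visits the node, then its left subtree, then its right subtree.
Visit 28.
At 28: go left to 4.
  Visit 4.
  At 4: no left child.
  At 4: go right to 24.
    Visit 24.
    At 24: no left child.
    At 24: go right to 15.
      Visit 15.
      At 15: no left child.
      At 15: go right to 20.
        20 is a leaf — visit 20.
At 28: go right to 34.
  Visit 34.
  At 34: go left to 25.
    Visit 25.
    At 25: no left child.
    At 25: go right to 26.
      26 is a leaf — visit 26.
  At 34: go right to 11.
    11 is a leaf — visit 11.
Full pre-order sequence: 28, 4, 24, 15, 20, 34, 25, 26, 11.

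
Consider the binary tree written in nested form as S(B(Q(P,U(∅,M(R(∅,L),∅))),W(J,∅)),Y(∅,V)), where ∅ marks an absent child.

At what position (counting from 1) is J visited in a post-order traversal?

7

Post-order visits the left subtree, then the right subtree, then the node.
At S: go left to B.
  At B: go left to Q.
    At Q: go left to P.
      P is a leaf — visit P.
    At Q: go right to U.
      At U: no left child.
      At U: go right to M.
        At M: go left to R.
          At R: no left child.
          At R: go right to L.
            L is a leaf — visit L.
          Visit R.
        At M: no right child.
        Visit M.
      Visit U.
    Visit Q.
  At B: go right to W.
    At W: go left to J.
      J is a leaf — visit J.
    At W: no right child.
    Visit W.
  Visit B.
At S: go right to Y.
  At Y: no left child.
  At Y: go right to V.
    V is a leaf — visit V.
  Visit Y.
Visit S.
Full post-order sequence: P, L, R, M, U, Q, J, W, B, V, Y, S.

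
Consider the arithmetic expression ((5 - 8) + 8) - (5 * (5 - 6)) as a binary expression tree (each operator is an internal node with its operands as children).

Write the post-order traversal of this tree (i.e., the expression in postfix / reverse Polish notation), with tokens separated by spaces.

Post-order on an expression tree gives postfix notation: for each operator, emit left operand, right operand, then the operator.

5 8 - 8 + 5 5 6 - * -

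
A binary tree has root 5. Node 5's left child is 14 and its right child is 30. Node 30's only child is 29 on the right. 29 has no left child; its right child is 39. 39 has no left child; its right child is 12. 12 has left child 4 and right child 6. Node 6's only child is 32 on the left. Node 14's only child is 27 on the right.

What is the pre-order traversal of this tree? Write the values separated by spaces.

Pre-order visits the node, then its left subtree, then its right subtree.
Visit 5.
At 5: go left to 14.
  Visit 14.
  At 14: no left child.
  At 14: go right to 27.
    27 is a leaf — visit 27.
At 5: go right to 30.
  Visit 30.
  At 30: no left child.
  At 30: go right to 29.
    Visit 29.
    At 29: no left child.
    At 29: go right to 39.
      Visit 39.
      At 39: no left child.
      At 39: go right to 12.
        Visit 12.
        At 12: go left to 4.
          4 is a leaf — visit 4.
        At 12: go right to 6.
          Visit 6.
          At 6: go left to 32.
            32 is a leaf — visit 32.
          At 6: no right child.

5 14 27 30 29 39 12 4 6 32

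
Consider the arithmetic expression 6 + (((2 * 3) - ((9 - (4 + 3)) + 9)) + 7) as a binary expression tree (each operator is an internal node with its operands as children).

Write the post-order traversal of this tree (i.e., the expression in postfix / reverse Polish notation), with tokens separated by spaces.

6 2 3 * 9 4 3 + - 9 + - 7 + +

Post-order on an expression tree gives postfix notation: for each operator, emit left operand, right operand, then the operator.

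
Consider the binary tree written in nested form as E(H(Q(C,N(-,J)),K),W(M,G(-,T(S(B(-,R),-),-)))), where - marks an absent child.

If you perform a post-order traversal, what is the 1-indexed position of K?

5

Post-order visits the left subtree, then the right subtree, then the node.
At E: go left to H.
  At H: go left to Q.
    At Q: go left to C.
      C is a leaf — visit C.
    At Q: go right to N.
      At N: no left child.
      At N: go right to J.
        J is a leaf — visit J.
      Visit N.
    Visit Q.
  At H: go right to K.
    K is a leaf — visit K.
  Visit H.
At E: go right to W.
  At W: go left to M.
    M is a leaf — visit M.
  At W: go right to G.
    At G: no left child.
    At G: go right to T.
      At T: go left to S.
        At S: go left to B.
          At B: no left child.
          At B: go right to R.
            R is a leaf — visit R.
          Visit B.
        At S: no right child.
        Visit S.
      At T: no right child.
      Visit T.
    Visit G.
  Visit W.
Visit E.
Full post-order sequence: C, J, N, Q, K, H, M, R, B, S, T, G, W, E.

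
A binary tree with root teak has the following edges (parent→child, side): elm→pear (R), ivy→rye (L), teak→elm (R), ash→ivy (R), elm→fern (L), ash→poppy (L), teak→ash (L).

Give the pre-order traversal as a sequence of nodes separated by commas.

teak, ash, poppy, ivy, rye, elm, fern, pear

Pre-order visits the node, then its left subtree, then its right subtree.
Visit teak.
At teak: go left to ash.
  Visit ash.
  At ash: go left to poppy.
    poppy is a leaf — visit poppy.
  At ash: go right to ivy.
    Visit ivy.
    At ivy: go left to rye.
      rye is a leaf — visit rye.
    At ivy: no right child.
At teak: go right to elm.
  Visit elm.
  At elm: go left to fern.
    fern is a leaf — visit fern.
  At elm: go right to pear.
    pear is a leaf — visit pear.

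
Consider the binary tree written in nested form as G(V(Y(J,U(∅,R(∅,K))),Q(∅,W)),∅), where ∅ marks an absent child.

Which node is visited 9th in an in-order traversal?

In-order visits the left subtree, then the node, then the right subtree.
At G: go left to V.
  At V: go left to Y.
    At Y: go left to J.
      J is a leaf — visit J.
    Visit Y.
    At Y: go right to U.
      At U: no left child.
      Visit U.
      At U: go right to R.
        At R: no left child.
        Visit R.
        At R: go right to K.
          K is a leaf — visit K.
  Visit V.
  At V: go right to Q.
    At Q: no left child.
    Visit Q.
    At Q: go right to W.
      W is a leaf — visit W.
Visit G.
At G: no right child.
Full in-order sequence: J, Y, U, R, K, V, Q, W, G.

G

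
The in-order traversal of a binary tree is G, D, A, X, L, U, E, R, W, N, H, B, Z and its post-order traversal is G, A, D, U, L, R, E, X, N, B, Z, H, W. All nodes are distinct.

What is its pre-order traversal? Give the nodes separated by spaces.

W X D G A E L U R H N Z B

The last element of post-order is the root; it splits in-order into left and right subtrees.
Root W: left subtree has 8 nodes {G, D, A, X, L, U, E, R}, right has 4 {N, H, B, Z}.
  Root X: left subtree has 3 nodes {G, D, A}, right has 4 {L, U, E, R}.
    Root D: left subtree has 1 node {G}, right has 1 {A}.
    Root E: left subtree has 2 nodes {L, U}, right has 1 {R}.
      Root L: left subtree has 0 nodes { }, right has 1 {U}.
  Root H: left subtree has 1 node {N}, right has 2 {B, Z}.
    Root Z: left subtree has 1 node {B}, right has 0 { }.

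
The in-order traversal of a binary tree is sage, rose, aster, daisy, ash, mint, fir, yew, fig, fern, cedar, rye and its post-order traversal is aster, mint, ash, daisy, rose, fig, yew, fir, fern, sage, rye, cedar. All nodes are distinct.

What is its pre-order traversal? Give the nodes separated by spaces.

cedar sage fern fir rose daisy aster ash mint yew fig rye

The last element of post-order is the root; it splits in-order into left and right subtrees.
Root cedar: left subtree has 10 nodes {sage, rose, aster, daisy, ash, mint, fir, yew, fig, fern}, right has 1 {rye}.
  Root sage: left subtree has 0 nodes { }, right has 9 {rose, aster, daisy, ash, mint, fir, yew, fig, fern}.
    Root fern: left subtree has 8 nodes {rose, aster, daisy, ash, mint, fir, yew, fig}, right has 0 { }.
      Root fir: left subtree has 5 nodes {rose, aster, daisy, ash, mint}, right has 2 {yew, fig}.
        Root rose: left subtree has 0 nodes { }, right has 4 {aster, daisy, ash, mint}.
          Root daisy: left subtree has 1 node {aster}, right has 2 {ash, mint}.
            Root ash: left subtree has 0 nodes { }, right has 1 {mint}.
        Root yew: left subtree has 0 nodes { }, right has 1 {fig}.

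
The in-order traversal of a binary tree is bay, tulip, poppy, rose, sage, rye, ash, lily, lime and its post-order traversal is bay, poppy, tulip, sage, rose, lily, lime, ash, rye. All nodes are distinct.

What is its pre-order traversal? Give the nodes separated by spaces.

rye rose tulip bay poppy sage ash lime lily

The last element of post-order is the root; it splits in-order into left and right subtrees.
Root rye: left subtree has 5 nodes {bay, tulip, poppy, rose, sage}, right has 3 {ash, lily, lime}.
  Root rose: left subtree has 3 nodes {bay, tulip, poppy}, right has 1 {sage}.
    Root tulip: left subtree has 1 node {bay}, right has 1 {poppy}.
  Root ash: left subtree has 0 nodes { }, right has 2 {lily, lime}.
    Root lime: left subtree has 1 node {lily}, right has 0 { }.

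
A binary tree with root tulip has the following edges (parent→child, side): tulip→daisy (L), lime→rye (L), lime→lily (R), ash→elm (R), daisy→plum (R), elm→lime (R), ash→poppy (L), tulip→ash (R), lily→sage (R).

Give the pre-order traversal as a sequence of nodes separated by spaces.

tulip daisy plum ash poppy elm lime rye lily sage

Pre-order visits the node, then its left subtree, then its right subtree.
Visit tulip.
At tulip: go left to daisy.
  Visit daisy.
  At daisy: no left child.
  At daisy: go right to plum.
    plum is a leaf — visit plum.
At tulip: go right to ash.
  Visit ash.
  At ash: go left to poppy.
    poppy is a leaf — visit poppy.
  At ash: go right to elm.
    Visit elm.
    At elm: no left child.
    At elm: go right to lime.
      Visit lime.
      At lime: go left to rye.
        rye is a leaf — visit rye.
      At lime: go right to lily.
        Visit lily.
        At lily: no left child.
        At lily: go right to sage.
          sage is a leaf — visit sage.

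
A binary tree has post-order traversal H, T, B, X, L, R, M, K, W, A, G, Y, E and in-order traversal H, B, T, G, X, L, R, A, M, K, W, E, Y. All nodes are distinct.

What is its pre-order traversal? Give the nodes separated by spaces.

E G B H T A R L X W K M Y

The last element of post-order is the root; it splits in-order into left and right subtrees.
Root E: left subtree has 11 nodes {H, B, T, G, X, L, R, A, M, K, W}, right has 1 {Y}.
  Root G: left subtree has 3 nodes {H, B, T}, right has 7 {X, L, R, A, M, K, W}.
    Root B: left subtree has 1 node {H}, right has 1 {T}.
    Root A: left subtree has 3 nodes {X, L, R}, right has 3 {M, K, W}.
      Root R: left subtree has 2 nodes {X, L}, right has 0 { }.
        Root L: left subtree has 1 node {X}, right has 0 { }.
      Root W: left subtree has 2 nodes {M, K}, right has 0 { }.
        Root K: left subtree has 1 node {M}, right has 0 { }.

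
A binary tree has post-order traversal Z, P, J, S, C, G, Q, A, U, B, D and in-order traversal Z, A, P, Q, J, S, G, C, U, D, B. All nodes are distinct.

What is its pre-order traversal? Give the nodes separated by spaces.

D U A Z Q P G S J C B

The last element of post-order is the root; it splits in-order into left and right subtrees.
Root D: left subtree has 9 nodes {Z, A, P, Q, J, S, G, C, U}, right has 1 {B}.
  Root U: left subtree has 8 nodes {Z, A, P, Q, J, S, G, C}, right has 0 { }.
    Root A: left subtree has 1 node {Z}, right has 6 {P, Q, J, S, G, C}.
      Root Q: left subtree has 1 node {P}, right has 4 {J, S, G, C}.
        Root G: left subtree has 2 nodes {J, S}, right has 1 {C}.
          Root S: left subtree has 1 node {J}, right has 0 { }.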